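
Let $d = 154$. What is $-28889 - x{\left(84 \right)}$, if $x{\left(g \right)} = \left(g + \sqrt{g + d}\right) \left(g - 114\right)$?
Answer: $-26369 + 30 \sqrt{238} \approx -25906.0$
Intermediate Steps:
$x{\left(g \right)} = \left(-114 + g\right) \left(g + \sqrt{154 + g}\right)$ ($x{\left(g \right)} = \left(g + \sqrt{g + 154}\right) \left(g - 114\right) = \left(g + \sqrt{154 + g}\right) \left(-114 + g\right) = \left(-114 + g\right) \left(g + \sqrt{154 + g}\right)$)
$-28889 - x{\left(84 \right)} = -28889 - \left(84^{2} - 9576 - 114 \sqrt{154 + 84} + 84 \sqrt{154 + 84}\right) = -28889 - \left(7056 - 9576 - 114 \sqrt{238} + 84 \sqrt{238}\right) = -28889 - \left(-2520 - 30 \sqrt{238}\right) = -28889 + \left(2520 + 30 \sqrt{238}\right) = -26369 + 30 \sqrt{238}$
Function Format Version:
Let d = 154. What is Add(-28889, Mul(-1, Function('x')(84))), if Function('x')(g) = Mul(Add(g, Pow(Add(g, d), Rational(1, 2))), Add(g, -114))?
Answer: Add(-26369, Mul(30, Pow(238, Rational(1, 2)))) ≈ -25906.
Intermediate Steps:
Function('x')(g) = Mul(Add(-114, g), Add(g, Pow(Add(154, g), Rational(1, 2)))) (Function('x')(g) = Mul(Add(g, Pow(Add(g, 154), Rational(1, 2))), Add(g, -114)) = Mul(Add(g, Pow(Add(154, g), Rational(1, 2))), Add(-114, g)) = Mul(Add(-114, g), Add(g, Pow(Add(154, g), Rational(1, 2)))))
Add(-28889, Mul(-1, Function('x')(84))) = Add(-28889, Mul(-1, Add(Pow(84, 2), Mul(-114, 84), Mul(-114, Pow(Add(154, 84), Rational(1, 2))), Mul(84, Pow(Add(154, 84), Rational(1, 2)))))) = Add(-28889, Mul(-1, Add(7056, -9576, Mul(-114, Pow(238, Rational(1, 2))), Mul(84, Pow(238, Rational(1, 2)))))) = Add(-28889, Mul(-1, Add(-2520, Mul(-30, Pow(238, Rational(1, 2)))))) = Add(-28889, Add(2520, Mul(30, Pow(238, Rational(1, 2))))) = Add(-26369, Mul(30, Pow(238, Rational(1, 2))))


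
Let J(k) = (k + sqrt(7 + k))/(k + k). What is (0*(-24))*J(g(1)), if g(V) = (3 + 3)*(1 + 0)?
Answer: 0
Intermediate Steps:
g(V) = 6 (g(V) = 6*1 = 6)
J(k) = (k + sqrt(7 + k))/(2*k) (J(k) = (k + sqrt(7 + k))/((2*k)) = (k + sqrt(7 + k))*(1/(2*k)) = (k + sqrt(7 + k))/(2*k))
(0*(-24))*J(g(1)) = (0*(-24))*((1/2)*(6 + sqrt(7 + 6))/6) = 0*((1/2)*(1/6)*(6 + sqrt(13))) = 0*(1/2 + sqrt(13)/12) = 0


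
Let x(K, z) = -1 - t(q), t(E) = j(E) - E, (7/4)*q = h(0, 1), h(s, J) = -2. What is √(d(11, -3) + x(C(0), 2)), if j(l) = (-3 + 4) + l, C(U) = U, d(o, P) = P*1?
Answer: I*√5 ≈ 2.2361*I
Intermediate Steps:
d(o, P) = P
j(l) = 1 + l
q = -8/7 (q = (4/7)*(-2) = -8/7 ≈ -1.1429)
t(E) = 1 (t(E) = (1 + E) - E = 1)
x(K, z) = -2 (x(K, z) = -1 - 1*1 = -1 - 1 = -2)
√(d(11, -3) + x(C(0), 2)) = √(-3 - 2) = √(-5) = I*√5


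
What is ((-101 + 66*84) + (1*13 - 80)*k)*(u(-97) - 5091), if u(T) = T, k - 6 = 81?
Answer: 2002568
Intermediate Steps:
k = 87 (k = 6 + 81 = 87)
((-101 + 66*84) + (1*13 - 80)*k)*(u(-97) - 5091) = ((-101 + 66*84) + (1*13 - 80)*87)*(-97 - 5091) = ((-101 + 5544) + (13 - 80)*87)*(-5188) = (5443 - 67*87)*(-5188) = (5443 - 5829)*(-5188) = -386*(-5188) = 2002568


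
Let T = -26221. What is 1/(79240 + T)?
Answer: 1/53019 ≈ 1.8861e-5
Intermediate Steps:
1/(79240 + T) = 1/(79240 - 26221) = 1/53019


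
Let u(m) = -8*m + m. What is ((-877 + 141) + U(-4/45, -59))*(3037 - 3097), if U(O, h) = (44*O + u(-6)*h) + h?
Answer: 589844/3 ≈ 1.9661e+5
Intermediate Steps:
u(m) = -7*m
U(O, h) = 43*h + 44*O (U(O, h) = (44*O + (-7*(-6))*h) + h = (44*O + 42*h) + h = (42*h + 44*O) + h = 43*h + 44*O)
((-877 + 141) + U(-4/45, -59))*(3037 - 3097) = ((-877 + 141) + (43*(-59) + 44*(-4/45)))*(3037 - 3097) = (-736 + (-2537 + 44*(-4*1/45)))*(-60) = (-736 + (-2537 + 44*(-4/45)))*(-60) = (-736 + (-2537 - 176/45))*(-60) = (-736 - 114341/45)*(-60) = -147461/45*(-60) = 589844/3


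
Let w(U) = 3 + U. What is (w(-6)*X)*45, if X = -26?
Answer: 3510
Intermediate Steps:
(w(-6)*X)*45 = ((3 - 6)*(-26))*45 = -3*(-26)*45 = 78*45 = 3510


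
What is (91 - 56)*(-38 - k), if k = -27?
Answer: -385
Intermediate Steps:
(91 - 56)*(-38 - k) = (91 - 56)*(-38 - 1*(-27)) = 35*(-38 + 27) = 35*(-11) = -385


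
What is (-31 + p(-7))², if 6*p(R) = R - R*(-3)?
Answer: 11449/9 ≈ 1272.1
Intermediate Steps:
p(R) = 2*R/3 (p(R) = (R - R*(-3))/6 = (R - (-3)*R)/6 = (R + 3*R)/6 = (4*R)/6 = 2*R/3)
(-31 + p(-7))² = (-31 + (⅔)*(-7))² = (-31 - 14/3)² = (-107/3)² = 11449/9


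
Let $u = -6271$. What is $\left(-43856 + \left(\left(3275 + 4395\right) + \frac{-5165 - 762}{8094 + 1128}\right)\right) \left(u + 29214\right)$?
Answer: $- \frac{7656382383517}{9222} \approx -8.3023 \cdot 10^{8}$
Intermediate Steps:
$\left(-43856 + \left(\left(3275 + 4395\right) + \frac{-5165 - 762}{8094 + 1128}\right)\right) \left(u + 29214\right) = \left(-43856 + \left(\left(3275 + 4395\right) + \frac{-5165 - 762}{8094 + 1128}\right)\right) \left(-6271 + 29214\right) = \left(-43856 + \left(7670 - \frac{5927}{9222}\right)\right) 22943 = \left(-43856 + \frac{70726813}{9222}\right) 22943 = \left(- \frac{333713219}{9222}\right) 22943 = - \frac{7656382383517}{9222}$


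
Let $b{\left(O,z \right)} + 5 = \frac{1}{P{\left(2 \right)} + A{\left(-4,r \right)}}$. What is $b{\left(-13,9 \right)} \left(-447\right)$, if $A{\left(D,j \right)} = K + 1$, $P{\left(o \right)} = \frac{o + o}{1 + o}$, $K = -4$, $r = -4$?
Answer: $\frac{12516}{5} \approx 2503.2$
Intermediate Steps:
$P{\left(o \right)} = \frac{2 o}{1 + o}$
$A{\left(D,j \right)} = -3$ ($A{\left(D,j \right)} = -4 + 1 = -3$)
$b{\left(O,z \right)} = - \frac{28}{5}$ ($b{\left(O,z \right)} = -5 + \frac{1}{2 \cdot 2 \frac{1}{1 + 2} - 3} = -5 + \frac{1}{2 \cdot 2 \cdot \frac{1}{3} - 3} = -5 + \frac{1}{\frac{4}{3} - 3} = -5 + \frac{1}{- \frac{5}{3}} = -5 - \frac{3}{5} = - \frac{28}{5}$)
$b{\left(-13,9 \right)} \left(-447\right) = \left(- \frac{28}{5}\right) \left(-447\right) = \frac{12516}{5}$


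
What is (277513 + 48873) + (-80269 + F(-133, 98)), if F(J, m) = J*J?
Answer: 263806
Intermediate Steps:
F(J, m) = J**2
(277513 + 48873) + (-80269 + F(-133, 98)) = (277513 + 48873) + (-80269 + (-133)**2) = 326386 + (-80269 + 17689) = 326386 - 62580 = 263806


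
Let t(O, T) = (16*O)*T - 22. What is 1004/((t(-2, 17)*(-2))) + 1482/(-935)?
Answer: -184721/264605 ≈ -0.69810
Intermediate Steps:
t(O, T) = -22 + 16*O*T (t(O, T) = 16*O*T - 22 = -22 + 16*O*T)
1004/((t(-2, 17)*(-2))) + 1482/(-935) = 1004/(((-22 + 16*(-2)*17)*(-2))) + 1482/(-935) = 1004/(((-22 - 544)*(-2))) + 1482*(-1/935) = 1004/((-566*(-2))) - 1482/935 = 1004/1132 - 1482/935 = 1004*(1/1132) - 1482/935 = 251/283 - 1482/935 = -184721/264605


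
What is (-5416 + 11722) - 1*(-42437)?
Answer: 48743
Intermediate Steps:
(-5416 + 11722) - 1*(-42437) = 6306 + 42437 = 48743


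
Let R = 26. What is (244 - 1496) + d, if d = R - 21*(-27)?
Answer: -659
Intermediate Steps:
d = 593 (d = 26 - 21*(-27) = 26 + 567 = 593)
(244 - 1496) + d = (244 - 1496) + 593 = -1252 + 593 = -659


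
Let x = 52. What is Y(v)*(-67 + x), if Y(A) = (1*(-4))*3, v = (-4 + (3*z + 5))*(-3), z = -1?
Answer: 180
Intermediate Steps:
v = 6 (v = (-4 + (3*(-1) + 5))*(-3) = (-4 + (-3 + 5))*(-3) = (-4 + 2)*(-3) = -2*(-3) = 6)
Y(A) = -12 (Y(A) = -4*3 = -12)
Y(v)*(-67 + x) = -12*(-67 + 52) = -12*(-15) = 180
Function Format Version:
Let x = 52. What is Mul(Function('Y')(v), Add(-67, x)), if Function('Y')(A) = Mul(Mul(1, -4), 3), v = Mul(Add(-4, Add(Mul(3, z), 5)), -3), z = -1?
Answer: 180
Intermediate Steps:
v = 6 (v = Mul(Add(-4, Add(Mul(3, -1), 5)), -3) = Mul(Add(-4, Add(-3, 5)), -3) = Mul(Add(-4, 2), -3) = Mul(-2, -3) = 6)
Function('Y')(A) = -12 (Function('Y')(A) = Mul(-4, 3) = -12)
Mul(Function('Y')(v), Add(-67, x)) = Mul(-12, Add(-67, 52)) = Mul(-12, -15) = 180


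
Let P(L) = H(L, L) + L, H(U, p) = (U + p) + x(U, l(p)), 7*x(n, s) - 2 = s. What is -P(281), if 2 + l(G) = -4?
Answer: -5897/7 ≈ -842.43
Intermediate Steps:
l(G) = -6 (l(G) = -2 - 4 = -6)
x(n, s) = 2/7 + s/7
H(U, p) = -4/7 + U + p (H(U, p) = (U + p) + (2/7 + (⅐)*(-6)) = (U + p) + (2/7 - 6/7) = (U + p) - 4/7 = -4/7 + U + p)
P(L) = -4/7 + 3*L (P(L) = (-4/7 + L + L) + L = (-4/7 + 2*L) + L = -4/7 + 3*L)
-P(281) = -(-4/7 + 3*281) = -(-4/7 + 843) = -1*5897/7 = -5897/7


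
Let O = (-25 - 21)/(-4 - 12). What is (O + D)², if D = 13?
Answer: 16129/64 ≈ 252.02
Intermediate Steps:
O = 23/8 (O = -46/(-16) = -46*(-1/16) = 23/8 ≈ 2.8750)
(O + D)² = (23/8 + 13)² = (127/8)² = 16129/64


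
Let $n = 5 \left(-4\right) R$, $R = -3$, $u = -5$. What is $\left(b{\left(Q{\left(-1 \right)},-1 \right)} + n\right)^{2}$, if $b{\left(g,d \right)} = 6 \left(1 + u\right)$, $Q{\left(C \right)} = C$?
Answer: $1296$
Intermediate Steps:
$b{\left(g,d \right)} = -24$ ($b{\left(g,d \right)} = 6 \left(1 - 5\right) = 6 \left(-4\right) = -24$)
$n = 60$ ($n = 5 \left(-4\right) \left(-3\right) = \left(-20\right) \left(-3\right) = 60$)
$\left(b{\left(Q{\left(-1 \right)},-1 \right)} + n\right)^{2} = \left(-24 + 60\right)^{2} = 36^{2} = 1296$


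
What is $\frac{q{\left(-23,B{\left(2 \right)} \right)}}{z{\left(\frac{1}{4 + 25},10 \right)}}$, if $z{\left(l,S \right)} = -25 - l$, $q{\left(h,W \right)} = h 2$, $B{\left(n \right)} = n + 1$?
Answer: $\frac{667}{363} \approx 1.8375$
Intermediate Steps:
$B{\left(n \right)} = 1 + n$
$q{\left(h,W \right)} = 2 h$
$\frac{q{\left(-23,B{\left(2 \right)} \right)}}{z{\left(\frac{1}{4 + 25},10 \right)}} = \frac{2 \left(-23\right)}{-25 - \frac{1}{4 + 25}} = - \frac{46}{-25 - \frac{1}{29}} = - \frac{46}{- \frac{726}{29}} = \left(-46\right) \left(- \frac{29}{726}\right) = \frac{667}{363}$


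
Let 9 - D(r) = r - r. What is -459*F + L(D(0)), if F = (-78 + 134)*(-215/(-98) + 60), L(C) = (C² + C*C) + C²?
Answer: -11188719/7 ≈ -1.5984e+6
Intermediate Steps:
D(r) = 9 (D(r) = 9 - (r - r) = 9 - 1*0 = 9 + 0 = 9)
L(C) = 3*C² (L(C) = (C² + C²) + C² = 2*C² + C² = 3*C²)
F = 24380/7 (F = 56*(-215*(-1/98) + 60) = 56*(215/98 + 60) = 56*(6095/98) = 24380/7 ≈ 3482.9)
-459*F + L(D(0)) = -459*24380/7 + 3*9² = -11190420/7 + 3*81 = -11190420/7 + 243 = -11188719/7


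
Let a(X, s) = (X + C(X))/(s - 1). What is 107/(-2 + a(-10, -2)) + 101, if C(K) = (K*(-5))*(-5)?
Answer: 25975/254 ≈ 102.26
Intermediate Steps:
C(K) = 25*K (C(K) = -5*K*(-5) = 25*K)
a(X, s) = 26*X/(-1 + s) (a(X, s) = (X + 25*X)/(s - 1) = (26*X)/(-1 + s) = 26*X/(-1 + s))
107/(-2 + a(-10, -2)) + 101 = 107/(-2 + 26*(-10)/(-1 - 2)) + 101 = 107/(-2 + 26*(-10)/(-3)) + 101 = 107/(-2 + 26*(-10)*(-⅓)) + 101 = 107/(-2 + 260/3) + 101 = 107/(254/3) + 101 = 107*(3/254) + 101 = 321/254 + 101 = 25975/254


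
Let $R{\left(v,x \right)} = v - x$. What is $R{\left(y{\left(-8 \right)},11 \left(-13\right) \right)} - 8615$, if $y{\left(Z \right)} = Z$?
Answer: $-8480$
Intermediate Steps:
$R{\left(y{\left(-8 \right)},11 \left(-13\right) \right)} - 8615 = \left(-8 - 11 \left(-13\right)\right) - 8615 = \left(-8 - -143\right) - 8615 = \left(-8 + 143\right) - 8615 = 135 - 8615 = -8480$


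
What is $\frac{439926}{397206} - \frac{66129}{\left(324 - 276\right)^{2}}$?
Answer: $- \frac{155884235}{5649152} \approx -27.594$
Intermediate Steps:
$\frac{439926}{397206} - \frac{66129}{\left(324 - 276\right)^{2}} = 439926 \cdot \frac{1}{397206} - \frac{66129}{48^{2}} = \frac{73321}{66201} - \frac{66129}{2304} = \frac{73321}{66201} - \frac{22043}{768} = - \frac{155884235}{5649152}$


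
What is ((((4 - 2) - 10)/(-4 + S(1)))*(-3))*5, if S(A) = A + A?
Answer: -60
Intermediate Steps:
S(A) = 2*A
((((4 - 2) - 10)/(-4 + S(1)))*(-3))*5 = ((((4 - 2) - 10)/(-4 + 2*1))*(-3))*5 = (((2 - 10)/(-4 + 2))*(-3))*5 = (-8/(-2)*(-3))*5 = (-8*(-1/2)*(-3))*5 = (4*(-3))*5 = -12*5 = -60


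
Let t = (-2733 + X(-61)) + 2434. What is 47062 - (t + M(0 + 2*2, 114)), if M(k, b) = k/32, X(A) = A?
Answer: 379375/8 ≈ 47422.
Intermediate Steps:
M(k, b) = k/32 (M(k, b) = k*(1/32) = k/32)
t = -360 (t = (-2733 - 61) + 2434 = -2794 + 2434 = -360)
47062 - (t + M(0 + 2*2, 114)) = 47062 - (-360 + (0 + 2*2)/32) = 47062 - (-360 + (0 + 4)/32) = 47062 - (-360 + (1/32)*4) = 47062 - (-360 + ⅛) = 47062 - 1*(-2879/8) = 47062 + 2879/8 = 379375/8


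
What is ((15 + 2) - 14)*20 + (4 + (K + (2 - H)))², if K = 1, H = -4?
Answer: 181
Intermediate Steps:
((15 + 2) - 14)*20 + (4 + (K + (2 - H)))² = ((15 + 2) - 14)*20 + (4 + (1 + (2 - 1*(-4))))² = (17 - 14)*20 + (4 + (1 + (2 + 4)))² = 3*20 + (4 + (1 + 6))² = 60 + (4 + 7)² = 60 + 11² = 60 + 121 = 181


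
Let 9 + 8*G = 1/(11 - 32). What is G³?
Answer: -857375/592704 ≈ -1.4465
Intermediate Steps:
G = -95/84 (G = -9/8 + 1/(8*(11 - 32)) = -9/8 + (⅛)/(-21) = -9/8 + (⅛)*(-1/21) = -9/8 - 1/168 = -95/84 ≈ -1.1310)
G³ = (-95/84)³ = -857375/592704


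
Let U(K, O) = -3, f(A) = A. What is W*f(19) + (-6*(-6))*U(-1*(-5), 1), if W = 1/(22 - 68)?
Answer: -4987/46 ≈ -108.41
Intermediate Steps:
W = -1/46 (W = 1/(-46) = -1/46 ≈ -0.021739)
W*f(19) + (-6*(-6))*U(-1*(-5), 1) = -1/46*19 - 6*(-6)*(-3) = -19/46 + 36*(-3) = -19/46 - 108 = -4987/46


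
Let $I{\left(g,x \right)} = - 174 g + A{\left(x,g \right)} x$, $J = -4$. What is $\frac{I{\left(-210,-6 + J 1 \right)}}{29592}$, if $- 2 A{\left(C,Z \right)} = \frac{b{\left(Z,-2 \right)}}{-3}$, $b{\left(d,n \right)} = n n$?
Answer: $\frac{100}{81} \approx 1.2346$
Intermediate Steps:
$b{\left(d,n \right)} = n^{2}$
$A{\left(C,Z \right)} = \frac{2}{3}$ ($A{\left(C,Z \right)} = - \frac{\left(-2\right)^{2} \frac{1}{-3}}{2} = - \frac{4 \left(- \frac{1}{3}\right)}{2} = \left(- \frac{1}{2}\right) \left(- \frac{4}{3}\right) = \frac{2}{3}$)
$I{\left(g,x \right)} = - 174 g + \frac{2 x}{3}$
$\frac{I{\left(-210,-6 + J 1 \right)}}{29592} = \frac{\left(-174\right) \left(-210\right) + \frac{2 \left(-6 - 4\right)}{3}}{29592} = \left(36540 + \frac{2 \left(-6 - 4\right)}{3}\right) \frac{1}{29592} = \left(36540 + \frac{2}{3} \left(-10\right)\right) \frac{1}{29592} = \left(36540 - \frac{20}{3}\right) \frac{1}{29592} = \frac{109600}{3} \cdot \frac{1}{29592} = \frac{100}{81}$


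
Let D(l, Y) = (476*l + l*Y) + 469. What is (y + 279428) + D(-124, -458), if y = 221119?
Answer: 498784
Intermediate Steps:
D(l, Y) = 469 + 476*l + Y*l (D(l, Y) = (476*l + Y*l) + 469 = 469 + 476*l + Y*l)
(y + 279428) + D(-124, -458) = (221119 + 279428) + (469 + 476*(-124) - 458*(-124)) = 500547 + (469 - 59024 + 56792) = 500547 - 1763 = 498784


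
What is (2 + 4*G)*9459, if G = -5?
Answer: -170262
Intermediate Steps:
(2 + 4*G)*9459 = (2 + 4*(-5))*9459 = (2 - 20)*9459 = -18*9459 = -170262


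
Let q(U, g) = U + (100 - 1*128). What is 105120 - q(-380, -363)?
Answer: 105528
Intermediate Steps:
q(U, g) = -28 + U (q(U, g) = U + (100 - 128) = U - 28 = -28 + U)
105120 - q(-380, -363) = 105120 - (-28 - 380) = 105120 - 1*(-408) = 105120 + 408 = 105528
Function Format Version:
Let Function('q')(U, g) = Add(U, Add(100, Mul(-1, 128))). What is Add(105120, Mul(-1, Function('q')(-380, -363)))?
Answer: 105528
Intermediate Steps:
Function('q')(U, g) = Add(-28, U) (Function('q')(U, g) = Add(U, Add(100, -128)) = Add(U, -28) = Add(-28, U))
Add(105120, Mul(-1, Function('q')(-380, -363))) = Add(105120, Mul(-1, Add(-28, -380))) = Add(105120, Mul(-1, -408)) = Add(105120, 408) = 105528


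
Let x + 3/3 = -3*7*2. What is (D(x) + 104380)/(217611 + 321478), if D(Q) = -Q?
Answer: 104423/539089 ≈ 0.19370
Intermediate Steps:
x = -43 (x = -1 - 3*7*2 = -1 - 21*2 = -1 - 42 = -43)
(D(x) + 104380)/(217611 + 321478) = (-1*(-43) + 104380)/(217611 + 321478) = (43 + 104380)/539089 = 104423*(1/539089) = 104423/539089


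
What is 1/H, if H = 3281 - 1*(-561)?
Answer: 1/3842 ≈ 0.00026028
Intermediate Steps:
H = 3842 (H = 3281 + 561 = 3842)
1/H = 1/3842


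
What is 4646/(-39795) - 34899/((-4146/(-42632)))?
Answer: -9867930679646/27498345 ≈ -3.5886e+5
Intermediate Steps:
4646/(-39795) - 34899/((-4146/(-42632))) = 4646*(-1/39795) - 34899/((-4146*(-1/42632))) = -4646/39795 - 34899/2073/21316 = -4646/39795 - 34899*21316/2073 = -4646/39795 - 247969028/691 = -9867930679646/27498345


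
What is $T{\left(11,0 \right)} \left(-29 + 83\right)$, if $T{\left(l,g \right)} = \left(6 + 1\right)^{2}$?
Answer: $2646$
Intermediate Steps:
$T{\left(l,g \right)} = 49$ ($T{\left(l,g \right)} = 7^{2} = 49$)
$T{\left(11,0 \right)} \left(-29 + 83\right) = 49 \left(-29 + 83\right) = 49 \cdot 54 = 2646$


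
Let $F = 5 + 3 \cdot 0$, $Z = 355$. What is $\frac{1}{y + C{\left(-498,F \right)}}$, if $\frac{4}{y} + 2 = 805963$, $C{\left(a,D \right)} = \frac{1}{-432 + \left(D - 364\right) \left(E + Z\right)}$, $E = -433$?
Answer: $\frac{22220344770}{916241} \approx 24252.0$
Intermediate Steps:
$F = 5$ ($F = 5 + 0 = 5$)
$C{\left(a,D \right)} = \frac{1}{27960 - 78 D}$ ($C{\left(a,D \right)} = \frac{1}{-432 + \left(D - 364\right) \left(-433 + 355\right)} = \frac{1}{-432 + \left(-364 + D\right) \left(-78\right)} = \frac{1}{-432 - \left(-28392 + 78 D\right)} = \frac{1}{27960 - 78 D}$)
$y = \frac{4}{805961}$ ($y = \frac{4}{-2 + 805963} = \frac{4}{805961} \approx 4.963 \cdot 10^{-6}$)
$\frac{1}{y + C{\left(-498,F \right)}} = \frac{1}{\frac{4}{805961} + \frac{1}{6 \left(4660 - 65\right)}} = \frac{1}{\frac{4}{805961} + \frac{1}{6 \cdot 4595}} = \frac{1}{\frac{4}{805961} + \frac{1}{6} \cdot \frac{1}{4595}} = \frac{1}{\frac{4}{805961} + \frac{1}{27570}} = \frac{1}{\frac{916241}{22220344770}} = \frac{22220344770}{916241}$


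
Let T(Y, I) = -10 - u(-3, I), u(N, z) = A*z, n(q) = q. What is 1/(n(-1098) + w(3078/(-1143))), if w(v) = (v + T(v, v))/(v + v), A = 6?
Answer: -171/187868 ≈ -0.00091021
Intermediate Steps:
u(N, z) = 6*z
T(Y, I) = -10 - 6*I
w(v) = (-10 - 5*v)/(2*v) (w(v) = (v + (-10 - 6*v))/(v + v) = (-10 - 5*v)/((2*v)) = (-10 - 5*v)*(1/(2*v)) = (-10 - 5*v)/(2*v))
1/(n(-1098) + w(3078/(-1143))) = 1/(-1098 + (-5/2 - 5/(3078/(-1143)))) = 1/(-1098 + (-5/2 - 5/(3078*(-1/1143)))) = 1/(-1098 + (-5/2 - 5/(-342/127))) = 1/(-1098 + (-5/2 - 5*(-127/342))) = 1/(-1098 + (-5/2 + 635/342)) = 1/(-1098 - 110/171) = 1/(-187868/171) = -171/187868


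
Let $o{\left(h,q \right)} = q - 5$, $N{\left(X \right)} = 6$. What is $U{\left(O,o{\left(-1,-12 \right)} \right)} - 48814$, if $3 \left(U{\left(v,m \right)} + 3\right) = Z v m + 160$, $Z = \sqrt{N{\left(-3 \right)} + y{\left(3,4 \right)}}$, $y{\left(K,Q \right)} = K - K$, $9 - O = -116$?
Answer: $- \frac{146291}{3} - \frac{2125 \sqrt{6}}{3} \approx -50499.0$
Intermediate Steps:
$O = 125$ ($O = 9 - -116 = 9 + 116 = 125$)
$y{\left(K,Q \right)} = 0$
$Z = \sqrt{6}$ ($Z = \sqrt{6 + 0} = \sqrt{6} \approx 2.4495$)
$o{\left(h,q \right)} = -5 + q$ ($o{\left(h,q \right)} = q - 5 = -5 + q$)
$U{\left(v,m \right)} = \frac{151}{3} + \frac{m v \sqrt{6}}{3}$ ($U{\left(v,m \right)} = -3 + \frac{\sqrt{6} v m + 160}{3} = -3 + \frac{v \sqrt{6} m + 160}{3} = -3 + \frac{m v \sqrt{6} + 160}{3} = -3 + \frac{160 + m v \sqrt{6}}{3} = -3 + \left(\frac{160}{3} + \frac{m v \sqrt{6}}{3}\right) = \frac{151}{3} + \frac{m v \sqrt{6}}{3}$)
$U{\left(O,o{\left(-1,-12 \right)} \right)} - 48814 = \left(\frac{151}{3} + \frac{1}{3} \left(-5 - 12\right) 125 \sqrt{6}\right) - 48814 = \left(\frac{151}{3} + \frac{1}{3} \left(-17\right) 125 \sqrt{6}\right) - 48814 = \left(\frac{151}{3} - \frac{2125 \sqrt{6}}{3}\right) - 48814 = - \frac{146291}{3} - \frac{2125 \sqrt{6}}{3}$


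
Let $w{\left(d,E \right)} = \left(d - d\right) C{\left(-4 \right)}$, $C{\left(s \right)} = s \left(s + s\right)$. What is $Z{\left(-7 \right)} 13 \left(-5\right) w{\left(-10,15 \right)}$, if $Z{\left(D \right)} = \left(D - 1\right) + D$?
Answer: $0$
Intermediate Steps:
$C{\left(s \right)} = 2 s^{2}$ ($C{\left(s \right)} = s 2 s = 2 s^{2}$)
$Z{\left(D \right)} = -1 + 2 D$ ($Z{\left(D \right)} = \left(-1 + D\right) + D = -1 + 2 D$)
$w{\left(d,E \right)} = 0$ ($w{\left(d,E \right)} = \left(d - d\right) 2 \left(-4\right)^{2} = 0 \cdot 2 \cdot 16 = 0 \cdot 32 = 0$)
$Z{\left(-7 \right)} 13 \left(-5\right) w{\left(-10,15 \right)} = \left(-1 + 2 \left(-7\right)\right) 13 \left(-5\right) 0 = \left(-1 - 14\right) \left(-65\right) 0 = \left(-15\right) \left(-65\right) 0 = 975 \cdot 0 = 0$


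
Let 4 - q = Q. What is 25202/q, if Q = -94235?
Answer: 25202/94239 ≈ 0.26743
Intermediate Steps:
q = 94239 (q = 4 - 1*(-94235) = 4 + 94235 = 94239)
25202/q = 25202/94239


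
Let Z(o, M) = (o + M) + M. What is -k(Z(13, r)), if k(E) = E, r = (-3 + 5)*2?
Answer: -21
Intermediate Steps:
r = 4 (r = 2*2 = 4)
Z(o, M) = o + 2*M (Z(o, M) = (M + o) + M = o + 2*M)
-k(Z(13, r)) = -(13 + 2*4) = -(13 + 8) = -1*21 = -21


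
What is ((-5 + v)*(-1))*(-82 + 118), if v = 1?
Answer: 144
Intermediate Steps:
((-5 + v)*(-1))*(-82 + 118) = ((-5 + 1)*(-1))*(-82 + 118) = -4*(-1)*36 = 4*36 = 144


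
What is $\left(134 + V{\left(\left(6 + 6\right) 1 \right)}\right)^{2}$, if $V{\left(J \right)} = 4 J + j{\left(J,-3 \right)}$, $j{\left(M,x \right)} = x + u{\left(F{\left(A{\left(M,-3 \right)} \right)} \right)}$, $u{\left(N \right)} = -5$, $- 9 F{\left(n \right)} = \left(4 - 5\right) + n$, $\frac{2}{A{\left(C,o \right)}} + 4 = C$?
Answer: $30276$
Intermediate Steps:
$A{\left(C,o \right)} = \frac{2}{-4 + C}$
$F{\left(n \right)} = \frac{1}{9} - \frac{n}{9}$ ($F{\left(n \right)} = - \frac{\left(4 - 5\right) + n}{9} = - \frac{-1 + n}{9} = \frac{1}{9} - \frac{n}{9}$)
$j{\left(M,x \right)} = -5 + x$ ($j{\left(M,x \right)} = x - 5 = -5 + x$)
$V{\left(J \right)} = -8 + 4 J$ ($V{\left(J \right)} = 4 J - 8 = -8 + 4 J$)
$\left(134 + V{\left(\left(6 + 6\right) 1 \right)}\right)^{2} = \left(134 - \left(8 - 4 \left(6 + 6\right) 1\right)\right)^{2} = \left(134 - \left(8 - 4 \cdot 12 \cdot 1\right)\right)^{2} = \left(134 + \left(-8 + 4 \cdot 12\right)\right)^{2} = \left(134 + \left(-8 + 48\right)\right)^{2} = \left(134 + 40\right)^{2} = 174^{2} = 30276$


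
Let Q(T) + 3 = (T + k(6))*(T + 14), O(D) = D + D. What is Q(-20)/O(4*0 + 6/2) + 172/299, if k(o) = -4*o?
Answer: 26357/598 ≈ 44.075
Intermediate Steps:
O(D) = 2*D
Q(T) = -3 + (-24 + T)*(14 + T) (Q(T) = -3 + (T - 4*6)*(T + 14) = -3 + (T - 24)*(14 + T) = -3 + (-24 + T)*(14 + T))
Q(-20)/O(4*0 + 6/2) + 172/299 = (-339 + (-20)**2 - 10*(-20))/((2*(4*0 + 6/2))) + 172/299 = (-339 + 400 + 200)/((2*(0 + 6*(1/2)))) + 172*(1/299) = 261/((2*(0 + 3))) + 172/299 = 261/((2*3)) + 172/299 = 261/6 + 172/299 = 261*(1/6) + 172/299 = 87/2 + 172/299 = 26357/598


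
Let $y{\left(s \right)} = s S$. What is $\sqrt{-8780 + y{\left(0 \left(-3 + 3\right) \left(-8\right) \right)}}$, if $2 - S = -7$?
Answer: $2 i \sqrt{2195} \approx 93.702 i$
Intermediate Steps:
$S = 9$ ($S = 2 - -7 = 2 + 7 = 9$)
$y{\left(s \right)} = 9 s$ ($y{\left(s \right)} = s 9 = 9 s$)
$\sqrt{-8780 + y{\left(0 \left(-3 + 3\right) \left(-8\right) \right)}} = \sqrt{-8780 + 9 \cdot 0 \left(-3 + 3\right) \left(-8\right)} = \sqrt{-8780 + 9 \cdot 0 \cdot 0 \left(-8\right)} = \sqrt{-8780 + 9 \cdot 0 \left(-8\right)} = \sqrt{-8780 + 9 \cdot 0} = \sqrt{-8780 + 0} = \sqrt{-8780} = 2 i \sqrt{2195}$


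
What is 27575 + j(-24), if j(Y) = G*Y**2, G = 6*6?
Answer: 48311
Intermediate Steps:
G = 36
j(Y) = 36*Y**2
27575 + j(-24) = 27575 + 36*(-24)**2 = 27575 + 36*576 = 27575 + 20736 = 48311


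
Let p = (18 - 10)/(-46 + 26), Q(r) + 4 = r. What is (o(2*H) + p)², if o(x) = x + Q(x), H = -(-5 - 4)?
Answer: 24964/25 ≈ 998.56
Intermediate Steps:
Q(r) = -4 + r
H = 9 (H = -1*(-9) = 9)
o(x) = -4 + 2*x (o(x) = x + (-4 + x) = -4 + 2*x)
p = -⅖ (p = 8/(-20) = 8*(-1/20) = -⅖ ≈ -0.40000)
(o(2*H) + p)² = ((-4 + 2*(2*9)) - ⅖)² = ((-4 + 2*18) - ⅖)² = ((-4 + 36) - ⅖)² = (32 - ⅖)² = (158/5)² = 24964/25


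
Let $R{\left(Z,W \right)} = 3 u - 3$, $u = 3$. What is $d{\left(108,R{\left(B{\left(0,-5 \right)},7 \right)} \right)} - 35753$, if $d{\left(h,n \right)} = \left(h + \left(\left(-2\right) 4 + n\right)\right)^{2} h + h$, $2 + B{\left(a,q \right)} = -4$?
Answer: $1177843$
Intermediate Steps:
$B{\left(a,q \right)} = -6$ ($B{\left(a,q \right)} = -2 - 4 = -6$)
$R{\left(Z,W \right)} = 6$ ($R{\left(Z,W \right)} = 3 \cdot 3 - 3 = 9 - 3 = 6$)
$d{\left(h,n \right)} = h + h \left(-8 + h + n\right)^{2}$ ($d{\left(h,n \right)} = \left(h + \left(-8 + n\right)\right)^{2} h + h = \left(-8 + h + n\right)^{2} h + h = h \left(-8 + h + n\right)^{2} + h = h + h \left(-8 + h + n\right)^{2}$)
$d{\left(108,R{\left(B{\left(0,-5 \right)},7 \right)} \right)} - 35753 = 108 \left(1 + \left(-8 + 108 + 6\right)^{2}\right) - 35753 = 108 \left(1 + 106^{2}\right) - 35753 = 108 \left(1 + 11236\right) - 35753 = 108 \cdot 11237 - 35753 = 1213596 - 35753 = 1177843$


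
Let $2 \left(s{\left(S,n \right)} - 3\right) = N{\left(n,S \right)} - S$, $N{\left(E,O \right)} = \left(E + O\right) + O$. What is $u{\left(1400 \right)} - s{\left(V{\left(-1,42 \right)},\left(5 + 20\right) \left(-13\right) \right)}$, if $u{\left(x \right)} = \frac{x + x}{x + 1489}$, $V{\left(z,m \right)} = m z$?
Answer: $\frac{1048529}{5778} \approx 181.47$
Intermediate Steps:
$N{\left(E,O \right)} = E + 2 O$
$u{\left(x \right)} = \frac{2 x}{1489 + x}$
$s{\left(S,n \right)} = 3 + \frac{S}{2} + \frac{n}{2}$ ($s{\left(S,n \right)} = 3 + \frac{\left(n + 2 S\right) - S}{2} = 3 + \frac{S + n}{2} = 3 + \left(\frac{S}{2} + \frac{n}{2}\right) = 3 + \frac{S}{2} + \frac{n}{2}$)
$u{\left(1400 \right)} - s{\left(V{\left(-1,42 \right)},\left(5 + 20\right) \left(-13\right) \right)} = 2 \cdot 1400 \frac{1}{1489 + 1400} - \left(3 + \frac{42 \left(-1\right)}{2} + \frac{\left(5 + 20\right) \left(-13\right)}{2}\right) = 2 \cdot 1400 \cdot \frac{1}{2889} - \left(3 + \frac{1}{2} \left(-42\right) + \frac{25 \left(-13\right)}{2}\right) = 2 \cdot 1400 \cdot \frac{1}{2889} - \left(3 - 21 + \frac{1}{2} \left(-325\right)\right) = \frac{2800}{2889} - \left(3 - 21 - \frac{325}{2}\right) = \frac{2800}{2889} - - \frac{361}{2} = \frac{2800}{2889} + \frac{361}{2} = \frac{1048529}{5778}$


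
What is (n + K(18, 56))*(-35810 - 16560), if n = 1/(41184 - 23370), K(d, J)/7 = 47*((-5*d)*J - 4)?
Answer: 774078494548655/8907 ≈ 8.6907e+10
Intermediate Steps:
K(d, J) = -1316 - 1645*J*d (K(d, J) = 7*(47*((-5*d)*J - 4)) = 7*(47*(-5*J*d - 4)) = 7*(47*(-4 - 5*J*d)) = 7*(-188 - 235*J*d) = -1316 - 1645*J*d)
n = 1/17814 ≈ 5.6136e-5
(n + K(18, 56))*(-35810 - 16560) = (1/17814 + (-1316 - 1645*56*18))*(-35810 - 16560) = (1/17814 + (-1316 - 1658160))*(-52370) = (1/17814 - 1659476)*(-52370) = -29561905463/17814*(-52370) = 774078494548655/8907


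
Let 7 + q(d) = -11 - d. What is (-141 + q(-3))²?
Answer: 24336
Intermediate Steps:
q(d) = -18 - d (q(d) = -7 + (-11 - d) = -18 - d)
(-141 + q(-3))² = (-141 + (-18 - 1*(-3)))² = (-141 + (-18 + 3))² = (-141 - 15)² = (-156)² = 24336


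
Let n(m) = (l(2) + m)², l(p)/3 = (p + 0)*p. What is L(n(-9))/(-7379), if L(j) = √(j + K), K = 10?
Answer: -√19/7379 ≈ -0.00059072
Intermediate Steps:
l(p) = 3*p² (l(p) = 3*((p + 0)*p) = 3*(p*p) = 3*p²)
n(m) = (12 + m)² (n(m) = (3*2² + m)² = (3*4 + m)² = (12 + m)²)
L(j) = √(10 + j) (L(j) = √(j + 10) = √(10 + j))
L(n(-9))/(-7379) = √(10 + (12 - 9)²)/(-7379) = √(10 + 3²)*(-1/7379) = √(10 + 9)*(-1/7379) = √19*(-1/7379) = -√19/7379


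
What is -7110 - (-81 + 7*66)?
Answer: -7491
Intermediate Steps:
-7110 - (-81 + 7*66) = -7110 - (-81 + 462) = -7110 - 1*381 = -7110 - 381 = -7491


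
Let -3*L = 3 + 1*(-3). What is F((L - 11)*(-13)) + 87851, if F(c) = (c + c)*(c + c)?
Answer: 169647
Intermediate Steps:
L = 0 (L = -(3 + 1*(-3))/3 = -(3 - 3)/3 = -⅓*0 = 0)
F(c) = 4*c² (F(c) = (2*c)*(2*c) = 4*c²)
F((L - 11)*(-13)) + 87851 = 4*((0 - 11)*(-13))² + 87851 = 4*(-11*(-13))² + 87851 = 4*143² + 87851 = 4*20449 + 87851 = 81796 + 87851 = 169647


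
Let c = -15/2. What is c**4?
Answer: 50625/16 ≈ 3164.1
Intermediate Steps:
c = -15/2 ≈ -7.5000
c**4 = (-15/2)**4 = 50625/16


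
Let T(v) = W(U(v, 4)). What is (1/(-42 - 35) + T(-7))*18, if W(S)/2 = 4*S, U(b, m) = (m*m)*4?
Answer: 709614/77 ≈ 9215.8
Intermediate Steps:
U(b, m) = 4*m² (U(b, m) = m²*4 = 4*m²)
W(S) = 8*S (W(S) = 2*(4*S) = 8*S)
T(v) = 512 (T(v) = 8*(4*4²) = 8*(4*16) = 8*64 = 512)
(1/(-42 - 35) + T(-7))*18 = (1/(-42 - 35) + 512)*18 = (1/(-77) + 512)*18 = (-1/77 + 512)*18 = (39423/77)*18 = 709614/77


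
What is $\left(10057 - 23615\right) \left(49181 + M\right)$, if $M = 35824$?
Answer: $-1152497790$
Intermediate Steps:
$\left(10057 - 23615\right) \left(49181 + M\right) = \left(10057 - 23615\right) \left(49181 + 35824\right) = \left(-13558\right) 85005 = -1152497790$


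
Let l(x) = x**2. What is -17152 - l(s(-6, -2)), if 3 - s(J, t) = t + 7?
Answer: -17156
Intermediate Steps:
s(J, t) = -4 - t (s(J, t) = 3 - (t + 7) = 3 - (7 + t) = 3 + (-7 - t) = -4 - t)
-17152 - l(s(-6, -2)) = -17152 - (-4 - 1*(-2))**2 = -17152 - (-4 + 2)**2 = -17152 - 1*(-2)**2 = -17152 - 1*4 = -17152 - 4 = -17156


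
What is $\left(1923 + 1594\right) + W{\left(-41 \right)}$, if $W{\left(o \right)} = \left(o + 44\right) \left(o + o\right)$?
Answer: $3271$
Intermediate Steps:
$W{\left(o \right)} = 2 o \left(44 + o\right)$ ($W{\left(o \right)} = \left(44 + o\right) 2 o = 2 o \left(44 + o\right)$)
$\left(1923 + 1594\right) + W{\left(-41 \right)} = \left(1923 + 1594\right) + 2 \left(-41\right) \left(44 - 41\right) = 3517 + 2 \left(-41\right) 3 = 3517 - 246 = 3271$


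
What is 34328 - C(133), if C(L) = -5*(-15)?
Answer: 34253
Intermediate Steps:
C(L) = 75
34328 - C(133) = 34328 - 1*75 = 34328 - 75 = 34253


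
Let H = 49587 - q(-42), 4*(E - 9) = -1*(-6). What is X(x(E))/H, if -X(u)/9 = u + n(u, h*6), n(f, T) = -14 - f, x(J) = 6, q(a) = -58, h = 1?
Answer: 126/49645 ≈ 0.0025380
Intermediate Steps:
E = 21/2 (E = 9 + (-1*(-6))/4 = 9 + (¼)*6 = 9 + 3/2 = 21/2 ≈ 10.500)
H = 49645 (H = 49587 - 1*(-58) = 49587 + 58 = 49645)
X(u) = 126 (X(u) = -9*(u + (-14 - u)) = -9*(-14) = 126)
X(x(E))/H = 126/49645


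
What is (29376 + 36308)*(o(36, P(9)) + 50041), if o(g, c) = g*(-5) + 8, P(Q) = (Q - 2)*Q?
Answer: 3275595396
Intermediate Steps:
P(Q) = Q*(-2 + Q) (P(Q) = (-2 + Q)*Q = Q*(-2 + Q))
o(g, c) = 8 - 5*g (o(g, c) = -5*g + 8 = 8 - 5*g)
(29376 + 36308)*(o(36, P(9)) + 50041) = (29376 + 36308)*((8 - 5*36) + 50041) = 65684*((8 - 180) + 50041) = 65684*(-172 + 50041) = 65684*49869 = 3275595396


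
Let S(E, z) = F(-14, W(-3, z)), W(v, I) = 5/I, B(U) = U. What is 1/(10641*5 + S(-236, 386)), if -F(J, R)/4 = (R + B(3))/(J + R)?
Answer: 5399/287258447 ≈ 1.8795e-5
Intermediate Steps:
F(J, R) = -4*(3 + R)/(J + R) (F(J, R) = -4*(R + 3)/(J + R) = -4*(3 + R)/(J + R))
S(E, z) = 4*(-3 - 5/z)/(-14 + 5/z)
1/(10641*5 + S(-236, 386)) = 1/(10641*5 + 4*(5 + 3*386)/(-5 + 14*386)) = 1/(53205 + 4*(5 + 1158)/(-5 + 5404)) = 1/(53205 + 4*1163/5399) = 1/(53205 + 4*(1/5399)*1163) = 1/(53205 + 4652/5399) = 1/(287258447/5399) = 5399/287258447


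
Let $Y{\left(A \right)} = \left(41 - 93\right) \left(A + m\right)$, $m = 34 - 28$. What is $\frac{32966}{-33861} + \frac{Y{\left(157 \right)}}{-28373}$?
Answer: $- \frac{648338482}{960738153} \approx -0.67483$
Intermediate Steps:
$m = 6$
$Y{\left(A \right)} = -312 - 52 A$ ($Y{\left(A \right)} = \left(41 - 93\right) \left(A + 6\right) = - 52 \left(6 + A\right) = -312 - 52 A$)
$\frac{32966}{-33861} + \frac{Y{\left(157 \right)}}{-28373} = \frac{32966}{-33861} + \frac{-312 - 8164}{-28373} = 32966 \left(- \frac{1}{33861}\right) + \left(-312 - 8164\right) \left(- \frac{1}{28373}\right) = - \frac{32966}{33861} - - \frac{8476}{28373} = - \frac{32966}{33861} + \frac{8476}{28373} = - \frac{648338482}{960738153}$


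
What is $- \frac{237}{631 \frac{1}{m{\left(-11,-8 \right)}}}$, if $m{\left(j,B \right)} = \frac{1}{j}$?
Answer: $\frac{237}{6941} \approx 0.034145$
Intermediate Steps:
$- \frac{237}{631 \frac{1}{m{\left(-11,-8 \right)}}} = - \frac{237}{631 \frac{1}{\frac{1}{-11}}} = - \frac{237}{631 \frac{1}{- \frac{1}{11}}} = - \frac{237}{631 \left(-11\right)} = - \frac{237}{-6941} = \left(-237\right) \left(- \frac{1}{6941}\right) = \frac{237}{6941}$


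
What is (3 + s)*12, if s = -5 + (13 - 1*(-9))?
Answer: 240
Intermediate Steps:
s = 17 (s = -5 + (13 + 9) = -5 + 22 = 17)
(3 + s)*12 = (3 + 17)*12 = 20*12 = 240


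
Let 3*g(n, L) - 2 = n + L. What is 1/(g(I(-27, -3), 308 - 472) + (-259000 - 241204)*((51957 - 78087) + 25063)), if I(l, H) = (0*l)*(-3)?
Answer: 1/533717614 ≈ 1.8737e-9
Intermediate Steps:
I(l, H) = 0 (I(l, H) = 0*(-3) = 0)
g(n, L) = 2/3 + L/3 + n/3 (g(n, L) = 2/3 + (n + L)/3 = 2/3 + (L + n)/3 = 2/3 + (L/3 + n/3) = 2/3 + L/3 + n/3)
1/(g(I(-27, -3), 308 - 472) + (-259000 - 241204)*((51957 - 78087) + 25063)) = 1/((2/3 + (308 - 472)/3 + (1/3)*0) + (-259000 - 241204)*((51957 - 78087) + 25063)) = 1/((2/3 + (1/3)*(-164) + 0) - 500204*(-26130 + 25063)) = 1/((2/3 - 164/3 + 0) - 500204*(-1067)) = 1/(-54 + 533717668) = 1/533717614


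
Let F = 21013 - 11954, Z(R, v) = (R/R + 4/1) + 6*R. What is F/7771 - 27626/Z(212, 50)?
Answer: -203113303/9923567 ≈ -20.468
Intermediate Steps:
Z(R, v) = 5 + 6*R (Z(R, v) = (1 + 4*1) + 6*R = (1 + 4) + 6*R = 5 + 6*R)
F = 9059
F/7771 - 27626/Z(212, 50) = 9059/7771 - 27626/(5 + 6*212) = 9059*(1/7771) - 27626/(5 + 1272) = 9059/7771 - 27626/1277 = -203113303/9923567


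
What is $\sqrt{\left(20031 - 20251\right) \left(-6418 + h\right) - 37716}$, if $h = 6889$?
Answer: $6 i \sqrt{3926} \approx 375.95 i$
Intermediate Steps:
$\sqrt{\left(20031 - 20251\right) \left(-6418 + h\right) - 37716} = \sqrt{\left(20031 - 20251\right) \left(-6418 + 6889\right) - 37716} = \sqrt{\left(-220\right) 471 - 37716} = \sqrt{-103620 - 37716} = \sqrt{-141336} = 6 i \sqrt{3926}$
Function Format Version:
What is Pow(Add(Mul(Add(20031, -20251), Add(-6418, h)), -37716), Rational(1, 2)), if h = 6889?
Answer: Mul(6, I, Pow(3926, Rational(1, 2))) ≈ Mul(375.95, I)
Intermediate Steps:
Pow(Add(Mul(Add(20031, -20251), Add(-6418, h)), -37716), Rational(1, 2)) = Pow(Add(Mul(Add(20031, -20251), Add(-6418, 6889)), -37716), Rational(1, 2)) = Pow(Add(Mul(-220, 471), -37716), Rational(1, 2)) = Pow(Add(-103620, -37716), Rational(1, 2)) = Pow(-141336, Rational(1, 2)) = Mul(6, I, Pow(3926, Rational(1, 2)))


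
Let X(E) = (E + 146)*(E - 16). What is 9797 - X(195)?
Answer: -51242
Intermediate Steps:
X(E) = (-16 + E)*(146 + E) (X(E) = (146 + E)*(-16 + E) = (-16 + E)*(146 + E))
9797 - X(195) = 9797 - (-2336 + 195**2 + 130*195) = 9797 - (-2336 + 38025 + 25350) = 9797 - 1*61039 = 9797 - 61039 = -51242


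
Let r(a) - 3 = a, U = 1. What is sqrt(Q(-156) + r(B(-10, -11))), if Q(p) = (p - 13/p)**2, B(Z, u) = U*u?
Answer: sqrt(3499489)/12 ≈ 155.89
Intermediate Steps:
B(Z, u) = u (B(Z, u) = 1*u = u)
r(a) = 3 + a
sqrt(Q(-156) + r(B(-10, -11))) = sqrt((-13 + (-156)**2)**2/(-156)**2 + (3 - 11)) = sqrt((-13 + 24336)**2/24336 - 8) = sqrt((1/24336)*24323**2 - 8) = sqrt((1/24336)*591608329 - 8) = sqrt(3500641/144 - 8) = sqrt(3499489/144) = sqrt(3499489)/12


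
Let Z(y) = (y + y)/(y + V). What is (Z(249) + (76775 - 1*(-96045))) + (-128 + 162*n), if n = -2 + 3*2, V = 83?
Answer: 346683/2 ≈ 1.7334e+5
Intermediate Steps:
n = 4 (n = -2 + 6 = 4)
Z(y) = 2*y/(83 + y) (Z(y) = (y + y)/(y + 83) = (2*y)/(83 + y) = 2*y/(83 + y))
(Z(249) + (76775 - 1*(-96045))) + (-128 + 162*n) = (2*249/(83 + 249) + (76775 - 1*(-96045))) + (-128 + 162*4) = (2*249/332 + (76775 + 96045)) + (-128 + 648) = (2*249*(1/332) + 172820) + 520 = (3/2 + 172820) + 520 = 345643/2 + 520 = 346683/2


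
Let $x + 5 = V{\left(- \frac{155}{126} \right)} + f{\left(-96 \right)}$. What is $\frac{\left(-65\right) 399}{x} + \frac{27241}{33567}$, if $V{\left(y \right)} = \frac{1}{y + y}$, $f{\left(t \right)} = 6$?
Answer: $- \frac{134934316303}{3088164} \approx -43694.0$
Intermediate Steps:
$V{\left(y \right)} = \frac{1}{2 y}$
$x = \frac{92}{155}$ ($x = -5 + \left(\frac{1}{2 \left(- \frac{155}{126}\right)} + 6\right) = -5 + \left(\frac{1}{2} \left(- \frac{126}{155}\right) + 6\right) = -5 + \left(- \frac{63}{155} + 6\right) = -5 + \frac{867}{155} = \frac{92}{155} \approx 0.59355$)
$\frac{\left(-65\right) 399}{x} + \frac{27241}{33567} = \frac{\left(-65\right) 399}{\frac{92}{155}} + \frac{27241}{33567} = \left(-25935\right) \frac{155}{92} + 27241 \cdot \frac{1}{33567} = - \frac{4019925}{92} + \frac{27241}{33567} = - \frac{134934316303}{3088164}$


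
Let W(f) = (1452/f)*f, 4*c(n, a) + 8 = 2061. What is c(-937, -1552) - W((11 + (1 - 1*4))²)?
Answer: -3755/4 ≈ -938.75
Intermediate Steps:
c(n, a) = 2053/4 (c(n, a) = -2 + (¼)*2061 = -2 + 2061/4 = 2053/4)
W(f) = 1452
c(-937, -1552) - W((11 + (1 - 1*4))²) = 2053/4 - 1*1452 = 2053/4 - 1452 = -3755/4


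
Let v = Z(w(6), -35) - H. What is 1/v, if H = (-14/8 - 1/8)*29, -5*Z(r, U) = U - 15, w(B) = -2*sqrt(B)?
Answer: 8/515 ≈ 0.015534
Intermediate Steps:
Z(r, U) = 3 - U/5 (Z(r, U) = -(U - 15)/5 = -(-15 + U)/5 = 3 - U/5)
H = -435/8 (H = (-14*1/8 - 1*1/8)*29 = (-7/4 - 1/8)*29 = -15/8*29 = -435/8 ≈ -54.375)
v = 515/8 (v = (3 - 1/5*(-35)) - 1*(-435/8) = (3 + 7) + 435/8 = 10 + 435/8 = 515/8 ≈ 64.375)
1/v = 1/(515/8) = 8/515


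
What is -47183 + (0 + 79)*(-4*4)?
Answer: -48447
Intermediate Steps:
-47183 + (0 + 79)*(-4*4) = -47183 + 79*(-16) = -47183 - 1264 = -48447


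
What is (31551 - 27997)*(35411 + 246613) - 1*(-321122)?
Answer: 1002634418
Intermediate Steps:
(31551 - 27997)*(35411 + 246613) - 1*(-321122) = 3554*282024 + 321122 = 1002313296 + 321122 = 1002634418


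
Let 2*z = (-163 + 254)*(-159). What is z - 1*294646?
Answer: -603761/2 ≈ -3.0188e+5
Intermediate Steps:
z = -14469/2 (z = ((-163 + 254)*(-159))/2 = (91*(-159))/2 = (1/2)*(-14469) = -14469/2 ≈ -7234.5)
z - 1*294646 = -14469/2 - 1*294646 = -14469/2 - 294646 = -603761/2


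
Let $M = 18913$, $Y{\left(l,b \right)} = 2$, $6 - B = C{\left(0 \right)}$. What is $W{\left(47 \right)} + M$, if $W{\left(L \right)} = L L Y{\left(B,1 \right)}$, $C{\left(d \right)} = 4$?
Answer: $23331$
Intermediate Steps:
$B = 2$ ($B = 6 - 4 = 2$)
$W{\left(L \right)} = 2 L^{2}$ ($W{\left(L \right)} = L L 2 = L^{2} \cdot 2 = 2 L^{2}$)
$W{\left(47 \right)} + M = 2 \cdot 47^{2} + 18913 = 2 \cdot 2209 + 18913 = 4418 + 18913 = 23331$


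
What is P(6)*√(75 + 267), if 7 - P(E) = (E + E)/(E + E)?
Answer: 18*√38 ≈ 110.96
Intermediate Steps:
P(E) = 6 (P(E) = 7 - (E + E)/(E + E) = 7 - 2*E/(2*E) = 7 - 2*E*1/(2*E) = 7 - 1*1 = 7 - 1 = 6)
P(6)*√(75 + 267) = 6*√(75 + 267) = 6*√342 = 6*(3*√38) = 18*√38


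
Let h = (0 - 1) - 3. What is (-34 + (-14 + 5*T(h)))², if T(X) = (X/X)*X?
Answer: 4624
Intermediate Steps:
h = -4 (h = -1 - 3 = -4)
T(X) = X (T(X) = 1*X = X)
(-34 + (-14 + 5*T(h)))² = (-34 + (-14 + 5*(-4)))² = (-34 + (-14 - 20))² = (-34 - 34)² = (-68)² = 4624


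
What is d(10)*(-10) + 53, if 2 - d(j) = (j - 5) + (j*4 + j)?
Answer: 583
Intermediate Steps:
d(j) = 7 - 6*j (d(j) = 2 - ((j - 5) + (j*4 + j)) = 2 - ((-5 + j) + (4*j + j)) = 2 - ((-5 + j) + 5*j) = 2 - (-5 + 6*j) = 2 + (5 - 6*j) = 7 - 6*j)
d(10)*(-10) + 53 = (7 - 6*10)*(-10) + 53 = (7 - 60)*(-10) + 53 = -53*(-10) + 53 = 530 + 53 = 583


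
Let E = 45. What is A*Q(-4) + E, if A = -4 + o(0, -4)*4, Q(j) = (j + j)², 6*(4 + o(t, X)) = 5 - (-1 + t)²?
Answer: -3193/3 ≈ -1064.3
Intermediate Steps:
o(t, X) = -19/6 - (-1 + t)²/6 (o(t, X) = -4 + (5 - (-1 + t)²)/6 = -4 + (⅚ - (-1 + t)²/6) = -19/6 - (-1 + t)²/6)
Q(j) = 4*j² (Q(j) = (2*j)² = 4*j²)
A = -52/3 (A = -4 + (-19/6 - (-1 + 0)²/6)*4 = -4 + (-19/6 - ⅙*(-1)²)*4 = -4 + (-19/6 - ⅙*1)*4 = -4 + (-19/6 - ⅙)*4 = -4 - 10/3*4 = -4 - 40/3 = -52/3 ≈ -17.333)
A*Q(-4) + E = -208*(-4)²/3 + 45 = -208*16/3 + 45 = -52/3*64 + 45 = -3328/3 + 45 = -3193/3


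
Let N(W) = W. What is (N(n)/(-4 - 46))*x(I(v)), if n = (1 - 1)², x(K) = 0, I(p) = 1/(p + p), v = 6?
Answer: 0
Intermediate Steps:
I(p) = 1/(2*p)
n = 0 (n = 0² = 0)
(N(n)/(-4 - 46))*x(I(v)) = (0/(-4 - 46))*0 = (0/(-50))*0 = (0*(-1/50))*0 = 0*0 = 0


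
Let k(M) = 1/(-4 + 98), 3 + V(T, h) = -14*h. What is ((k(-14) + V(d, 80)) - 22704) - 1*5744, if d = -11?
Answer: -2779673/94 ≈ -29571.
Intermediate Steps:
V(T, h) = -3 - 14*h
k(M) = 1/94
((k(-14) + V(d, 80)) - 22704) - 1*5744 = ((1/94 + (-3 - 14*80)) - 22704) - 1*5744 = ((1/94 + (-3 - 1120)) - 22704) - 5744 = ((1/94 - 1123) - 22704) - 5744 = (-105561/94 - 22704) - 5744 = -2239737/94 - 5744 = -2779673/94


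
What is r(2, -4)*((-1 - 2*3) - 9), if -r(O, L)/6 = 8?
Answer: 768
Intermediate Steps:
r(O, L) = -48 (r(O, L) = -6*8 = -48)
r(2, -4)*((-1 - 2*3) - 9) = -48*((-1 - 2*3) - 9) = -48*((-1 - 6) - 9) = -48*(-7 - 9) = -48*(-16) = 768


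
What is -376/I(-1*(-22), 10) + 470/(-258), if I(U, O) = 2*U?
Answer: -14711/1419 ≈ -10.367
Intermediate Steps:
-376/I(-1*(-22), 10) + 470/(-258) = -376/(2*(-1*(-22))) + 470/(-258) = -376/(2*22) + 470*(-1/258) = -376/44 - 235/129 = -376*1/44 - 235/129 = -94/11 - 235/129 = -14711/1419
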